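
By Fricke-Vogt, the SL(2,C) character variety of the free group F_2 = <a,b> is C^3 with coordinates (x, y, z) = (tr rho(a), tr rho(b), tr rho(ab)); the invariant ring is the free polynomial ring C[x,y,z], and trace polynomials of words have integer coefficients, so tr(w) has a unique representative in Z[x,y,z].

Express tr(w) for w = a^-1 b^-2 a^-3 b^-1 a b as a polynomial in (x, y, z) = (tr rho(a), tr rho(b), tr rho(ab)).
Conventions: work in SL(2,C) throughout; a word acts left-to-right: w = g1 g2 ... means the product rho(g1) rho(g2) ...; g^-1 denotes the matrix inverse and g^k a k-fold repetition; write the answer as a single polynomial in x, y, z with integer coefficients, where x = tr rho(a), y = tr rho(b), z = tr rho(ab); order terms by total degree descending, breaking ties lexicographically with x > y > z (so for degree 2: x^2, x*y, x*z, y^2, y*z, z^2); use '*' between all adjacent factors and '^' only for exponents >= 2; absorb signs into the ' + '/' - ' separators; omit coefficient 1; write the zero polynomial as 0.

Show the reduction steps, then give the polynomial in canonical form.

trace(a b a) = trace(a) trace(b a) - trace(b)  (reduce the a square) = x*z - y
trace(a b a b) = trace(a b) trace(a b) - trace(1)  (split on a) = z^2 - 2
trace(b^-1 a b a) = trace(a b a) trace(b) - trace(a b a b)  (eliminate b^-1) = x*y*z - y^2 - z^2 + 2
so trace(b^-1 a b a^-1) = trace(b^-1 a b) trace(a) - trace(b^-1 a b a)  (eliminate a^-1) = -x*y*z + x^2 + y^2 + z^2 - 2
trace(a^-1 b^-1 a b a^-1) = trace(b^-1 a b a^-1) trace(a) - trace(b^-1 a b)  (eliminate a^-1) = -x^2*y*z + x^3 + x*y^2 + x*z^2 - 3*x
trace(a^-2 b^-1 a b a^-1) = trace(a^-1 b^-1 a b a^-1) trace(a) - trace(a^-1 b^-1 a b)  (eliminate a^-1) = -x^3*y*z + x^4 + x^2*y^2 + x^2*z^2 + x*y*z - 4*x^2 - y^2 - z^2 + 2
trace(b^2) = trace(b) trace(b) - trace(1)  (reduce the b square) = y^2 - 2
reduce: trace(b^2 a) = trace(b) trace(a b) - trace(a)  (reduce the b square) = y*z - x
trace(b a^-1 b) = trace(b^2) trace(a) - trace(b^2 a)  (eliminate a^-1) = x*y^2 - y*z - x
so trace(b a b^2) = trace(b) trace(b a b) - trace(b a)  (reduce the b square) = y^2*z - x*y - z
trace(b a b^2 a) = trace(b) trace(a b a b) - trace(a b a)  (reduce the b square) = y*z^2 - x*z - y
trace(b a^-1 b a b) = trace(b a b^2) trace(a) - trace(b a b^2 a)  (eliminate a^-1) = x*y^2*z - x^2*y - y*z^2 + y
trace(b a b a b a) = trace(b a) trace(b a b a) - trace(b^-1 a^-1)  (split on b) = z^3 - 3*z
trace(b a^-1 b a b a) = trace(b a b a b) trace(a) - trace(b a b a b a)  (eliminate a^-1) = x*y*z^2 - x^2*z - z^3 - x*y + 3*z
reduce: trace(a b a^-1 b a^-1 b) = trace(b a^-1 b a b) trace(a) - trace(b a^-1 b a b a)  (eliminate a^-1) = x^2*y^2*z - x^3*y - 2*x*y*z^2 + x^2*z + z^3 + 2*x*y - 3*z
trace(b^-1 a b a^-1 b a^-1) = trace(a b a^-1 b a^-1) trace(b) - trace(a b a^-1 b a^-1 b)  (eliminate b^-1) = -x^2*y^2*z + x^3*y + x*y^3 + 2*x*y*z^2 - x^2*z - y^2*z - z^3 - 3*x*y + 3*z
trace(a^-2 b^-1 a b a^-1 b) = trace(b^-1 a b a^-1 b a^-1) trace(a) - trace(b^-1 a b a^-1 b)  (eliminate a^-1) = -x^3*y^2*z + x^4*y + x^2*y^3 + 2*x^2*y*z^2 - x^3*z - x*y^2*z - x*z^3 - 3*x^2*y + 3*x*z - y
reduce: trace(b^-1 a^-2 b^-1 a b a^-1) = trace(a^-2 b^-1 a b a^-1) trace(b) - trace(a^-2 b^-1 a b a^-1 b)  (eliminate b^-1) = -x^2*y*z^2 + x^3*z + 2*x*y^2*z + x*z^3 - x^2*y - y^3 - y*z^2 - 3*x*z + 3*y
reduce: trace(b^-1 a b a^-1 b^-2 a^-2) = trace(b^-1 a^-2 b^-1 a b a^-1) trace(b) - trace(b^-1 a^-2 b^-1 a b a^-1 b)  (eliminate b^-1) = -x^2*y^2*z^2 + 2*x^3*y*z + 2*x*y^3*z + x*y*z^3 - x^4 - 2*x^2*y^2 - x^2*z^2 - y^4 - y^2*z^2 - 4*x*y*z + 4*x^2 + 4*y^2 + z^2 - 2
so trace(b^-1 a) = trace(a) trace(b) - trace(a b)  (eliminate b^-1) = x*y - z
trace(b^-2 a b a) = trace(a b a b^-1) trace(b) - trace(a b a)  (eliminate b^-1) = x*y^2*z - y^3 - y*z^2 - x*z + 3*y
trace(b^-1 a b a^-1 b^-1) = trace(b^-2 a b) trace(a) - trace(b^-2 a b a)  (eliminate a^-1) = -x*y^2*z + x^2*y + y^3 + y*z^2 - 3*y
so trace(a^2) = trace(a) trace(a) - trace(1)  (reduce the a square) = x^2 - 2
so trace(b a^2 b) = trace(b) trace(a^2 b) - trace(a^2)  (reduce the b square) = x*y*z - x^2 - y^2 + 2
trace(b a^2 b a) = trace(a) trace(b a b a) - trace(b a b)  (reduce the a square) = x*z^2 - y*z - x
reduce: trace(a^2 b a^-1 b) = trace(b a^2 b) trace(a) - trace(b a^2 b a)  (eliminate a^-1) = x^2*y*z - x^3 - x*y^2 - x*z^2 + y*z + 3*x
trace(a b a^-1 b^-1 a) = trace(a^2 b a^-1) trace(b) - trace(a^2 b a^-1 b)  (eliminate b^-1) = -x^2*y*z + x^3 + x*y^2 + x*z^2 - 3*x
trace(b^-1 a b a b a) = trace(a b a b a) trace(b) - trace(a b a b a b)  (eliminate b^-1) = x*y*z^2 - y^2*z - z^3 - x*y + 3*z
so trace(a b a^-1 b^-1 a b) = trace(b^-1 a b a b) trace(a) - trace(b^-1 a b a b a)  (eliminate a^-1) = -x*y*z^2 + x^2*z + y^2*z + z^3 - 3*z
trace(b^-1 a b a^-1 b^-1 a) = trace(a b a^-1 b^-1 a) trace(b) - trace(a b a^-1 b^-1 a b)  (eliminate b^-1) = -x^2*y^2*z + x^3*y + x*y^3 + 2*x*y*z^2 - x^2*z - y^2*z - z^3 - 3*x*y + 3*z
trace(a^-1 b^-1 a b a^-1 b^-1) = trace(b^-1 a b a^-1 b^-1) trace(a) - trace(b^-1 a b a^-1 b^-1 a)  (eliminate a^-1) = -x*y*z^2 + x^2*z + y^2*z + z^3 - 3*z
so trace(b^-1 a b a^-1 b^-2 a^-1) = trace(a^-1 b^-1 a b a^-1 b^-1) trace(b) - trace(a^-1 b^-1 a b a^-1)  (eliminate b^-1) = -x*y^2*z^2 + 2*x^2*y*z + y^3*z + y*z^3 - x^3 - x*y^2 - x*z^2 - 3*y*z + 3*x
trace(a^-1 b^-2 a^-3 b^-1 a b) = trace(b^-1 a b a^-1 b^-2 a^-2) trace(a) - trace(b^-1 a b a^-1 b^-2 a^-1)  (eliminate a^-1) = -x^3*y^2*z^2 + 2*x^4*y*z + 2*x^2*y^3*z + x^2*y*z^3 - x^5 - 2*x^3*y^2 - x^3*z^2 - x*y^4 - 6*x^2*y*z - y^3*z - y*z^3 + 5*x^3 + 5*x*y^2 + 2*x*z^2 + 3*y*z - 5*x

-x^3*y^2*z^2 + 2*x^4*y*z + 2*x^2*y^3*z + x^2*y*z^3 - x^5 - 2*x^3*y^2 - x^3*z^2 - x*y^4 - 6*x^2*y*z - y^3*z - y*z^3 + 5*x^3 + 5*x*y^2 + 2*x*z^2 + 3*y*z - 5*x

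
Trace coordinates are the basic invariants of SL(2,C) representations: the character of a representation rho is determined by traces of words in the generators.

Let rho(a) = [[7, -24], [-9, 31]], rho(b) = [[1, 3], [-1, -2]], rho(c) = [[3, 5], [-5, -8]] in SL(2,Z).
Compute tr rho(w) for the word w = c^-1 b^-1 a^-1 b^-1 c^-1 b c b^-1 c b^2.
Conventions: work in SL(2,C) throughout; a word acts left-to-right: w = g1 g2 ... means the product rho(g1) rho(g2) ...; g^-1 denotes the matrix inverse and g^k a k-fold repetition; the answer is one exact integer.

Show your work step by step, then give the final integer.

17390

rho(c^-1) = [[-8, -5], [5, 3]]
... * rho(b^-1) = [[-2, -3], [1, 1]]  ->  [[11, 19], [-7, -12]]
... * rho(a^-1) = [[31, 24], [9, 7]]  ->  [[512, 397], [-325, -252]]
... * rho(b^-1) = [[-2, -3], [1, 1]]  ->  [[-627, -1139], [398, 723]]
... * rho(c^-1) = [[-8, -5], [5, 3]]  ->  [[-679, -282], [431, 179]]
... * rho(b) = [[1, 3], [-1, -2]]  ->  [[-397, -1473], [252, 935]]
... * rho(c) = [[3, 5], [-5, -8]]  ->  [[6174, 9799], [-3919, -6220]]
... * rho(b^-1) = [[-2, -3], [1, 1]]  ->  [[-2549, -8723], [1618, 5537]]
... * rho(c) = [[3, 5], [-5, -8]]  ->  [[35968, 57039], [-22831, -36206]]
... * rho(b) = [[1, 3], [-1, -2]]  ->  [[-21071, -6174], [13375, 3919]]
... * rho(b) = [[1, 3], [-1, -2]]  ->  [[-14897, -50865], [9456, 32287]]
tr = -14897 + 32287 = 17390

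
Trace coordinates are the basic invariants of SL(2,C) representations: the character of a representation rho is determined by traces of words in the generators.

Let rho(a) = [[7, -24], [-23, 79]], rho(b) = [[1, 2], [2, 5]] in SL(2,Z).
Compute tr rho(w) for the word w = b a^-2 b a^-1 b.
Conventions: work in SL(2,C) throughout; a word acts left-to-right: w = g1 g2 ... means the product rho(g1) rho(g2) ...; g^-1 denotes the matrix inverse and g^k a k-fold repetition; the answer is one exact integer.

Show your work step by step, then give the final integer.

20778576

rho(b) = [[1, 2], [2, 5]]
... * rho(a^-1) = [[79, 24], [23, 7]]  ->  [[125, 38], [273, 83]]
... * rho(a^-1) = [[79, 24], [23, 7]]  ->  [[10749, 3266], [23476, 7133]]
... * rho(b) = [[1, 2], [2, 5]]  ->  [[17281, 37828], [37742, 82617]]
... * rho(a^-1) = [[79, 24], [23, 7]]  ->  [[2235243, 679540], [4881809, 1484127]]
... * rho(b) = [[1, 2], [2, 5]]  ->  [[3594323, 7868186], [7850063, 17184253]]
tr = 3594323 + 17184253 = 20778576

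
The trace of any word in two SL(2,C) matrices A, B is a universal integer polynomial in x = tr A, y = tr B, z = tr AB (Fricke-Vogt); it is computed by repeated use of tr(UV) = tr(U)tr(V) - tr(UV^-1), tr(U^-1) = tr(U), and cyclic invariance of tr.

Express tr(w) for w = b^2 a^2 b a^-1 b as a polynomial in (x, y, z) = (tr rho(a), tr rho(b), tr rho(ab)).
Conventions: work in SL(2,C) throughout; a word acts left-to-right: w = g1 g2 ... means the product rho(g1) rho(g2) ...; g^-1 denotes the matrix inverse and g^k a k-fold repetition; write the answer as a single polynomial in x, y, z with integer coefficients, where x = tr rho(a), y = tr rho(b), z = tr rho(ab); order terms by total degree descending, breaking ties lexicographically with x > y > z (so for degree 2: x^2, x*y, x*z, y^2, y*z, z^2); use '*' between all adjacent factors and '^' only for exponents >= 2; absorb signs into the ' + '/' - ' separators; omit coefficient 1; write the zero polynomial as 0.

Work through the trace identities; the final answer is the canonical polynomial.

x^2*y^3*z - x^3*y^2 - x*y^4 - x*y^2*z^2 - x^2*y*z + y^3*z + x^3 + 4*x*y^2 + x*z^2 - 2*y*z - 3*x

tr(b a b) = tr(b)*tr(a b) - tr(a)  (reduce the b square) = y*z - x
tr(b^3 a) = tr(b)*tr(b a b) - tr(b a)  (reduce the b square) = y^2*z - x*y - z
tr(b^2) = tr(b)*tr(b) - tr(1)  (reduce the b square) = y^2 - 2
tr(b^3) = tr(b)*tr(b^2) - tr(b)  (reduce the b square) = y^3 - 3*y
tr(b^2 a^2 b) = tr(a)*tr(b^3 a) - tr(b^3)  (reduce the a square) = x*y^2*z - x^2*y - y^3 - x*z + 3*y
tr(a^2 b) = tr(a)*tr(b a) - tr(b)  (reduce the a square) = x*z - y
tr(a^2) = tr(a)*tr(a) - tr(1)  (reduce the a square) = x^2 - 2
tr(b^2 a^2) = tr(b)*tr(a^2 b) - tr(a^2)  (reduce the b square) = x*y*z - x^2 - y^2 + 2
tr(b^3 a^2 b) = tr(b)*tr(b^2 a^2 b) - tr(b^2 a^2)  (reduce the b square) = x*y^3*z - x^2*y^2 - y^4 - 2*x*y*z + x^2 + 4*y^2 - 2
tr(a b a b) = tr(a b)*tr(a b) - tr(1)  (split on a) = z^2 - 2
tr(a b a b^2) = tr(b)*tr(a b a b) - tr(a b a)  (reduce the b square) = y*z^2 - x*z - y
tr(b a b^3 a) = tr(b)*tr(a b a b^2) - tr(a b a b)  (reduce the b square) = y^2*z^2 - x*y*z - y^2 - z^2 + 2
tr(b a b^3) = tr(b)*tr(b a b^2) - tr(b a b)  (reduce the b square) = y^3*z - x*y^2 - 2*y*z + x
tr(b^3 a^2 b a) = tr(a)*tr(b a b^3 a) - tr(b a b^3)  (reduce the a square) = x*y^2*z^2 - x^2*y*z - y^3*z - x*z^2 + 2*y*z + x
tr(b^2 a^2 b a^-1 b) = tr(b^3 a^2 b)*tr(a) - tr(b^3 a^2 b a)  (eliminate a^-1) = x^2*y^3*z - x^3*y^2 - x*y^4 - x*y^2*z^2 - x^2*y*z + y^3*z + x^3 + 4*x*y^2 + x*z^2 - 2*y*z - 3*x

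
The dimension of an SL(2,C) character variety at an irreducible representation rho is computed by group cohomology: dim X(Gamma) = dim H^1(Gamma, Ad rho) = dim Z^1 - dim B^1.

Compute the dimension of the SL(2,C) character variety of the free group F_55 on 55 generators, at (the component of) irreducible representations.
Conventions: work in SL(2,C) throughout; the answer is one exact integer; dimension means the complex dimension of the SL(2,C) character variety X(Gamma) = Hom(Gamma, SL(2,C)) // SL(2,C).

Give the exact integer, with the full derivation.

Here Gamma is free of rank 55 — no relator constrains a cocycle.
A cocycle picks one sl_2 vector per generator freely, giving dim Z^1 = 3*55 = 165.
dim B^1 = 3: the coboundary map is injective because an irreducible image has centralizer 0 in sl_2.
dim H^1 = 165 - 3 = 162, which is dim X.

162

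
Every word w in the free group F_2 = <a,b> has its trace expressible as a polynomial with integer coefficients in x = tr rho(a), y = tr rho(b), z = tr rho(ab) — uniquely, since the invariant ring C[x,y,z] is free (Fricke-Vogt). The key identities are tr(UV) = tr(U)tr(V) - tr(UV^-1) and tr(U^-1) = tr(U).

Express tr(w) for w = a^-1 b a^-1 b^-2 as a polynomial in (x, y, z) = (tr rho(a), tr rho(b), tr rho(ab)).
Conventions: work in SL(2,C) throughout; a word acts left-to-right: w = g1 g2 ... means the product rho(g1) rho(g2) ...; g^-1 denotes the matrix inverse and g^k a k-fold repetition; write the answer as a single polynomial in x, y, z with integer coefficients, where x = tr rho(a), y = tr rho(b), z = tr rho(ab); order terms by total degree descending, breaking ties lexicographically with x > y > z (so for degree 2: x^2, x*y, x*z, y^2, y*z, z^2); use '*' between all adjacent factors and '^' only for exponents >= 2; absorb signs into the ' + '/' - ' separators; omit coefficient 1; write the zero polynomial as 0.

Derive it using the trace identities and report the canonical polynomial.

tr(a^-1) = tr(a) = x
tr(a b a) = tr(a) tr(b a) - tr(b) = x*z - y
tr(a b a b) = tr(b a) tr(b a) - tr(1)   [split at repeated b] = z^2 - 2
tr(b a b^-1 a) = tr(a b a) tr(b) - tr(a b a b) = x*y*z - y^2 - z^2 + 2
and tr(b^-1 a^-1 b a) = tr(b a b^-1) tr(a) - tr(b a b^-1 a) = -x*y*z + x^2 + y^2 + z^2 - 2
tr(b^-1 a^-1 b a^-1) = tr(b^-1 a^-1 b) tr(a) - tr(b^-1 a^-1 b a) = x*y*z - y^2 - z^2 + 2
next, tr(b a^-1) = tr(b) tr(a) - tr(b a) = x*y - z
and tr(a^-1 b a^-1) = tr(b a^-1) tr(a) - tr(b) = x^2*y - x*z - y
and tr(a^-1 b a^-1 b^-2) = tr(b^-1 a^-1 b a^-1) tr(b) - tr(b^-1 a^-1 b a^-1 b) = x*y^2*z - x^2*y - y^3 - y*z^2 + x*z + 3*y

x*y^2*z - x^2*y - y^3 - y*z^2 + x*z + 3*y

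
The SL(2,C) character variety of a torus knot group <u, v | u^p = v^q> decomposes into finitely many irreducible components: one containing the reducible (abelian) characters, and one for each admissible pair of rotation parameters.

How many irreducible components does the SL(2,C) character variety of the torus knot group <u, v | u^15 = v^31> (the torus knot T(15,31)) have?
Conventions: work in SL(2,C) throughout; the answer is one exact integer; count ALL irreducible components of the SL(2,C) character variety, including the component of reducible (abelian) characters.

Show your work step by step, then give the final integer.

211

In the torus knot group T(15,31), u^15 = v^31 is central, so an irreducible representation sends it to +I or -I (Schur).
This locks tr(u) to 2*cos(pi*alpha/15), alpha in 1..14, and tr(v) to 2*cos(pi*beta/31), beta in 1..30, on each component of irreducible characters.
Consistency of u^15 = (-1)^alpha I with v^31 = (-1)^beta I forces alpha = beta (mod 2).
Enumerate parity-matched pairs: 7*15 odd-odd plus 7*15 even-even gives 210.
components with irreducible characters: 210; plus the single component of reducible (abelian) characters: total 211.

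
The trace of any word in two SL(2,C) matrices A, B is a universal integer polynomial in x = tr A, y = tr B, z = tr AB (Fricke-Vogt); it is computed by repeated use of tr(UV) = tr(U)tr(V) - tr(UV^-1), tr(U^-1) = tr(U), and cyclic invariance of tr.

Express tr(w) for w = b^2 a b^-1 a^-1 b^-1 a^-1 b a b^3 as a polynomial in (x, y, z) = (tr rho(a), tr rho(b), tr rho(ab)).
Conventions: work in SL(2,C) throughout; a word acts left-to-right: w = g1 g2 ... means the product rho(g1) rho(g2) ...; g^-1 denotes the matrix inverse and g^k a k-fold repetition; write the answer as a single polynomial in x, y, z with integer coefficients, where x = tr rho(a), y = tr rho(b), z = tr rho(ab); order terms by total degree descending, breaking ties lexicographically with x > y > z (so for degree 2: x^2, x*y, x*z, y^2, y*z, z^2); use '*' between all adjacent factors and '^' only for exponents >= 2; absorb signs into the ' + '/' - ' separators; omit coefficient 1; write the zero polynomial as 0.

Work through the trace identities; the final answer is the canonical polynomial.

next, trace(a b^2) = trace(b) trace(a b) - trace(a)   [square of b] = y*z - x
trace(b^2 a b) = trace(b) trace(a b^2) - trace(a b)   [square of b] = y^2*z - x*y - z
trace(b^4 a) = trace(b) trace(b^2 a b) - trace(b^2 a)   [square of b] = y^3*z - x*y^2 - 2*y*z + x
next, trace(a b a b) = trace(a b) trace(a b) - trace(1)   [split at a repeated a] = z^2 - 2
trace(a b a) = trace(a) trace(b a) - trace(b)   [square of a] = x*z - y
and trace(a b a b^2) = trace(b) trace(a b a b) - trace(a b a)   [square of b] = y*z^2 - x*z - y
next, trace(b^2 a b a b) = trace(b) trace(a b a b^2) - trace(a b a b)   [square of b] = y^2*z^2 - x*y*z - y^2 - z^2 + 2
trace(a b a b^4) = trace(b) trace(b^2 a b a b) - trace(b^2 a b a)   [square of b] = y^3*z^2 - x*y^2*z - y^3 - 2*y*z^2 + x*z + 3*y
and trace(b a b^5 a) = trace(b) trace(b^3 a b a b) - trace(b^3 a b a)   [square of b] = y^4*z^2 - x*y^3*z - y^4 - 3*y^2*z^2 + 2*x*y*z + 4*y^2 + z^2 - 2
trace(b^3 a b^2) = trace(b) trace(a b^4) - trace(a b^3)   [square of b] = y^4*z - x*y^3 - 3*y^2*z + 2*x*y + z
and trace(b a b^5) = trace(b) trace(b^3 a b^2) - trace(b^3 a b)   [square of b] = y^5*z - x*y^4 - 4*y^3*z + 3*x*y^2 + 3*y*z - x
next, trace(a b a b^5 a) = trace(a) trace(b a b^5 a) - trace(b a b^5)   [square of a] = x*y^4*z^2 - x^2*y^3*z - y^5*z - 3*x*y^2*z^2 + 2*x^2*y*z + 4*y^3*z + x*y^2 + x*z^2 - 3*y*z - x
trace(a b a b a b) = trace(b a) trace(b a b a) - trace(b^-1 a^-1)   [split at a repeated b] = z^3 - 3*z
and trace(a b a b a) = trace(a) trace(b a b a) - trace(b a b)   [square of a] = x*z^2 - y*z - x
and trace(a b a b a b^2) = trace(b) trace(a b a b a b) - trace(a b a b a)   [square of b] = y*z^3 - x*z^2 - 2*y*z + x
and trace(b^2 a b a b a b) = trace(b) trace(a b a b a b^2) - trace(a b a b a b)   [square of b] = y^2*z^3 - x*y*z^2 - 2*y^2*z - z^3 + x*y + 3*z
trace(b^3 a b a b a b) = trace(b) trace(b^2 a b a b a b) - trace(b^2 a b a b a)   [square of b] = y^3*z^3 - x*y^2*z^2 - 2*y^3*z - 2*y*z^3 + x*y^2 + x*z^2 + 5*y*z - x
next, trace(b a b^5 a b a) = trace(b) trace(b^3 a b a b a b) - trace(b^3 a b a b a)   [square of b] = y^4*z^3 - x*y^3*z^2 - 2*y^4*z - 3*y^2*z^3 + x*y^3 + 2*x*y*z^2 + 7*y^2*z + z^3 - 2*x*y - 3*z
trace(b^2) = trace(b) trace(b) - trace(1)   [square of b] = y^2 - 2
and trace(a b^2 a) = trace(a) trace(b^2 a) - trace(b^2)   [square of a] = x*y*z - x^2 - y^2 + 2
trace(a b^2 a b^2) = trace(b) trace(a b^2 a b) - trace(a b^2 a)   [square of b] = y^2*z^2 - 2*x*y*z + x^2 - 2
trace(b^2 a b^2 a b) = trace(b) trace(a b^2 a b^2) - trace(a b^2 a b)   [square of b] = y^3*z^2 - 2*x*y^2*z + x^2*y - y*z^2 + x*z - y
next, trace(b^3 a b^2 a b) = trace(b) trace(b^2 a b^2 a b) - trace(b^2 a b^2 a)   [square of b] = y^4*z^2 - 2*x*y^3*z + x^2*y^2 - 2*y^2*z^2 + 3*x*y*z - x^2 - y^2 + 2
trace(b a b^5 a b) = trace(b) trace(b^3 a b^2 a b) - trace(b^3 a b^2 a)   [square of b] = y^5*z^2 - 2*x*y^4*z + x^2*y^3 - 3*y^3*z^2 + 5*x*y^2*z - 2*x^2*y - y^3 + y*z^2 - x*z + 3*y
and trace(a b a b^5 a b a) = trace(a) trace(b a b^5 a b a) - trace(b a b^5 a b)   [square of a] = x*y^4*z^3 - x^2*y^3*z^2 - y^5*z^2 - 3*x*y^2*z^3 + 2*x^2*y*z^2 + 3*y^3*z^2 + 2*x*y^2*z + x*z^3 + y^3 - y*z^2 - 2*x*z - 3*y
and trace(a b a b a b a b) = trace(a b) trace(a b a b a b) - trace(a^-1 b^-1 a^-1 b^-1)   [split at a repeated a] = z^4 - 4*z^2 + 2
and trace(a b a b a b a) = trace(a) trace(b a b a b a) - trace(b a b a b)   [square of a] = x*z^3 - y*z^2 - 2*x*z + y
next, trace(a b a b a b a b^2) = trace(b) trace(a b a b a b a b) - trace(a b a b a b a)   [square of b] = y*z^4 - x*z^3 - 3*y*z^2 + 2*x*z + y
trace(a b a b a b a b^3) = trace(b) trace(a b a b a b a b^2) - trace(a b a b a b a b)   [square of b] = y^2*z^4 - x*y*z^3 - 3*y^2*z^2 - z^4 + 2*x*y*z + y^2 + 4*z^2 - 2
next, trace(b a b a b a b a b^3) = trace(b) trace(a b a b a b a b^3) - trace(a b a b a b a b^2)   [square of b] = y^3*z^4 - x*y^2*z^3 - 3*y^3*z^2 - 2*y*z^4 + 2*x*y^2*z + x*z^3 + y^3 + 7*y*z^2 - 2*x*z - 3*y
trace(a b a b^5 a b a b) = trace(b) trace(b a b a b a b a b^3) - trace(b a b a b a b a b^2)   [square of b] = y^4*z^4 - x*y^3*z^3 - 3*y^4*z^2 - 3*y^2*z^4 + 2*x*y^3*z + 2*x*y*z^3 + y^4 + 10*y^2*z^2 + z^4 - 4*x*y*z - 4*y^2 - 4*z^2 + 2
trace(b^-1 a b a b^5 a b a) = trace(a b a b^5 a b a) trace(b) - trace(a b a b^5 a b a b)   [inverse elimination on b] = x*y^5*z^3 - x^2*y^4*z^2 - y^6*z^2 - y^4*z^4 - 2*x*y^3*z^3 + 2*x^2*y^2*z^2 + 6*y^4*z^2 + 3*y^2*z^4 - x*y*z^3 - 11*y^2*z^2 - z^4 + 2*x*y*z + y^2 + 4*z^2 - 2
trace(a^-1 b^-1 a b a b^5 a b) = trace(b^-1 a b a b^5 a b) trace(a) - trace(b^-1 a b a b^5 a b a)   [inverse elimination on a] = -x*y^5*z^3 + 2*x^2*y^4*z^2 + y^6*z^2 + y^4*z^4 - x^3*y^3*z - x*y^5*z + 2*x*y^3*z^3 - 5*x^2*y^2*z^2 - 6*y^4*z^2 - 3*y^2*z^4 + 2*x^3*y*z + 4*x*y^3*z + x*y*z^3 + x^2*y^2 + x^2*z^2 + 11*y^2*z^2 + z^4 - 5*x*y*z - x^2 - y^2 - 4*z^2 + 2
trace(b a b^5 a b^-1 a^-1 b^-1 a) = trace(a^-1 b^-1 a b a b^5 a) trace(b) - trace(a^-1 b^-1 a b a b^5 a b)   [inverse elimination on b] = x*y^5*z^3 - 2*x^2*y^4*z^2 - y^6*z^2 - y^4*z^4 + x^3*y^3*z + x*y^5*z - 2*x*y^3*z^3 + 5*x^2*y^2*z^2 + 7*y^4*z^2 + 3*y^2*z^4 - 2*x^3*y*z - 5*x*y^3*z - x*y*z^3 - x^2*y^2 - x^2*z^2 - y^4 - 13*y^2*z^2 - z^4 + 6*x*y*z + x^2 + 4*y^2 + 4*z^2 - 2
trace(b^2 a b^-1 a^-1 b^-1 a^-1 b a b^3) = trace(b a b^5 a b^-1 a^-1 b^-1) trace(a) - trace(b a b^5 a b^-1 a^-1 b^-1 a)   [inverse elimination on a] = -x*y^5*z^3 + 2*x^2*y^4*z^2 + y^6*z^2 + y^4*z^4 - x^3*y^3*z - x*y^5*z + 2*x*y^3*z^3 - 5*x^2*y^2*z^2 - 7*y^4*z^2 - 3*y^2*z^4 + 2*x^3*y*z + 6*x*y^3*z + x*y*z^3 + x^2*z^2 + y^4 + 13*y^2*z^2 + z^4 - 8*x*y*z - 4*y^2 - 4*z^2 + 2

-x*y^5*z^3 + 2*x^2*y^4*z^2 + y^6*z^2 + y^4*z^4 - x^3*y^3*z - x*y^5*z + 2*x*y^3*z^3 - 5*x^2*y^2*z^2 - 7*y^4*z^2 - 3*y^2*z^4 + 2*x^3*y*z + 6*x*y^3*z + x*y*z^3 + x^2*z^2 + y^4 + 13*y^2*z^2 + z^4 - 8*x*y*z - 4*y^2 - 4*z^2 + 2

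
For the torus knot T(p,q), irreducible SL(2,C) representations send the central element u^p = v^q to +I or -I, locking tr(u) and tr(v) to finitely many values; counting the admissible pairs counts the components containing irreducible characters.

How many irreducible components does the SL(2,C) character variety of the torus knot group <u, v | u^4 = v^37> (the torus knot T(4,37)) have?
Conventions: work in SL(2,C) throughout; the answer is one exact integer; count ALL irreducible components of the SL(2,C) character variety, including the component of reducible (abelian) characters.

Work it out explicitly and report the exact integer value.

For T(4,37): irreducibility forces the central element u^4 = v^37 to one of +I, -I.
So on each irreducible component the traces are pinned: tr(u) = 2*cos(pi*alpha/4) with 1 <= alpha <= 3, tr(v) = 2*cos(pi*beta/37) with 1 <= beta <= 36.
u^4 = (-1)^alpha I and v^37 = (-1)^beta I must agree, so alpha and beta have equal parity.
Enumerate parity-matched pairs: 2*18 odd-odd plus 1*18 even-even gives 54.
That is 54 components of irreducible characters, and with the reducible (abelian) component the total is 55.

55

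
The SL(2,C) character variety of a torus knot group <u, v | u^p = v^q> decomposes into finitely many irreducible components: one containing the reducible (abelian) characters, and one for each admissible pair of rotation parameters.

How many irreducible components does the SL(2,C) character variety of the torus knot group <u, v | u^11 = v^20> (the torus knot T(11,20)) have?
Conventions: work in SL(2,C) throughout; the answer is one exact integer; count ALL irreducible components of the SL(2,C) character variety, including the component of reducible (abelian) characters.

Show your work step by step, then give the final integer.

96

In the torus knot group T(11,20), u^11 = v^20 is central, so an irreducible representation sends it to +I or -I (Schur).
So on each irreducible component the traces are pinned: tr(u) = 2*cos(pi*alpha/11) with 1 <= alpha <= 10, tr(v) = 2*cos(pi*beta/20) with 1 <= beta <= 19.
Consistency of u^11 = (-1)^alpha I with v^20 = (-1)^beta I forces alpha = beta (mod 2).
Enumerate parity-matched pairs: 5*10 odd-odd plus 5*9 even-even gives 95.
Total: 95 irreducible-character components + 1 reducible (abelian) component = 96.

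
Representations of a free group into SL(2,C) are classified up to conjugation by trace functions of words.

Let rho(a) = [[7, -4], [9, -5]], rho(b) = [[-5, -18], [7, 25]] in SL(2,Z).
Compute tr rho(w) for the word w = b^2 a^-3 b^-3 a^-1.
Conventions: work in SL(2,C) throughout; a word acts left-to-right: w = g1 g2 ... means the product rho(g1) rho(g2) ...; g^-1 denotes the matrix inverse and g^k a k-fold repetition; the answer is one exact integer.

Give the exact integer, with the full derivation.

rho(b) = [[-5, -18], [7, 25]]
... * rho(b) = [[-5, -18], [7, 25]]  ->  [[-101, -360], [140, 499]]
... * rho(a^-1) = [[-5, 4], [-9, 7]]  ->  [[3745, -2924], [-5191, 4053]]
... * rho(a^-1) = [[-5, 4], [-9, 7]]  ->  [[7591, -5488], [-10522, 7607]]
... * rho(a^-1) = [[-5, 4], [-9, 7]]  ->  [[11437, -8052], [-15853, 11161]]
... * rho(b^-1) = [[25, 18], [-7, -5]]  ->  [[342289, 246126], [-474452, -341159]]
... * rho(b^-1) = [[25, 18], [-7, -5]]  ->  [[6834343, 4930572], [-9473187, -6834341]]
... * rho(b^-1) = [[25, 18], [-7, -5]]  ->  [[136344571, 98365314], [-188989288, -136345661]]
... * rho(a^-1) = [[-5, 4], [-9, 7]]  ->  [[-1567010681, 1233935482], [2172057389, -1710376779]]
tr = -1567010681 + -1710376779 = -3277387460

-3277387460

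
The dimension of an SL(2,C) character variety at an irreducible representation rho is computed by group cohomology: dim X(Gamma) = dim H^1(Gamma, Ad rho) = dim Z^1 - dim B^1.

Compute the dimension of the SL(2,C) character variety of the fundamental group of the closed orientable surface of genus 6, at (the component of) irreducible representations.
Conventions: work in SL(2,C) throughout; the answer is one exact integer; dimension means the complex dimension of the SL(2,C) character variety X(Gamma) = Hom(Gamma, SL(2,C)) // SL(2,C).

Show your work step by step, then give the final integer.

30

pi_1 of the closed genus-6 surface has 12 generators bound by the single product-of-commutators relator.
A cocycle assigns one sl_2 vector per generator subject to the relator condition d_2(z) = 0: dim of the unconstrained space is 3*2g = 36.
H^2 = coker(d_2) is dual to H^0 = 0 at irreducible rho (Poincare duality), so d_2 is onto: dim Z^1 = 33.
dim B^1 = 3 (coboundaries, injective at irreducible rho).
dim X = dim H^1 = 33 - 3 = 30.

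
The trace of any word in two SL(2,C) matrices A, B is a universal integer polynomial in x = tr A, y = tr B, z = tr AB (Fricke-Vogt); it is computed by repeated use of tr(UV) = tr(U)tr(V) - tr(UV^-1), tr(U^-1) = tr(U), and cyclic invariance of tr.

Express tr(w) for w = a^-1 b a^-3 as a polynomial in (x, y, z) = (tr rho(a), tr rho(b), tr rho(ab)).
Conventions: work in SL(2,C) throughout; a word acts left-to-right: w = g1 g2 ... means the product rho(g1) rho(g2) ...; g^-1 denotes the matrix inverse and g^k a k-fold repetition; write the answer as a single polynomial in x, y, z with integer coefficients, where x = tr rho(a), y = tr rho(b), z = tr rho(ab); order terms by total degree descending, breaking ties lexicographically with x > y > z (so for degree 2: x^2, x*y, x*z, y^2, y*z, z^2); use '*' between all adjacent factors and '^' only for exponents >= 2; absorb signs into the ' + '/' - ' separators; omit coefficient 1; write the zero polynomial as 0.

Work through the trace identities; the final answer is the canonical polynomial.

tr(b a^-1) = tr(b) * tr(a) - tr(b a)   [inverse elimination on a] = x*y - z
tr(a^-2 b) = tr(b a^-1) * tr(a) - tr(b)   [inverse elimination on a] = x^2*y - x*z - y
tr(b a^-3) = tr(a^-2 b) * tr(a) - tr(a^-2 b a)   [inverse elimination on a] = x^3*y - x^2*z - 2*x*y + z
tr(a^-1 b a^-3) = tr(b a^-3) * tr(a) - tr(b a^-2)   [inverse elimination on a] = x^4*y - x^3*z - 3*x^2*y + 2*x*z + y

x^4*y - x^3*z - 3*x^2*y + 2*x*z + y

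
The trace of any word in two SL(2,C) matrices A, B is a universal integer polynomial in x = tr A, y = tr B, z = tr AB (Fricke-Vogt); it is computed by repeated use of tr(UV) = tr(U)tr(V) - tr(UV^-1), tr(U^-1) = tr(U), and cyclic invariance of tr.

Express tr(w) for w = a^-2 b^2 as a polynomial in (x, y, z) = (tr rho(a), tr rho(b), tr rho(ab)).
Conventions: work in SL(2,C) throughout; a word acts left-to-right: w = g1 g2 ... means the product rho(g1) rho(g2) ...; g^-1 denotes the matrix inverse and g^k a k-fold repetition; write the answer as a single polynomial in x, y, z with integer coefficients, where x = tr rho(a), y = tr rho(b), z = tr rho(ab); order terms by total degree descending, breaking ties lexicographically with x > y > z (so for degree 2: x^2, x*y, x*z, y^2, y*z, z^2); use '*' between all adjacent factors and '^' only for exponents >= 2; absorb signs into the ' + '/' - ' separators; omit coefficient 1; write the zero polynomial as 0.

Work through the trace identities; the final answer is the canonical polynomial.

x^2*y^2 - x*y*z - x^2 - y^2 + 2

trace(b^2) = trace(b) * trace(b) - trace(1)   [square of b] = y^2 - 2
trace(b^2 a) = trace(b) * trace(a b) - trace(a)   [square of b] = y*z - x
trace(a^-1 b^2) = trace(b^2) * trace(a) - trace(b^2 a)   [inverse elimination on a] = x*y^2 - y*z - x
trace(a^-2 b^2) = trace(a^-1 b^2) * trace(a) - trace(a^-1 b^2 a)   [inverse elimination on a] = x^2*y^2 - x*y*z - x^2 - y^2 + 2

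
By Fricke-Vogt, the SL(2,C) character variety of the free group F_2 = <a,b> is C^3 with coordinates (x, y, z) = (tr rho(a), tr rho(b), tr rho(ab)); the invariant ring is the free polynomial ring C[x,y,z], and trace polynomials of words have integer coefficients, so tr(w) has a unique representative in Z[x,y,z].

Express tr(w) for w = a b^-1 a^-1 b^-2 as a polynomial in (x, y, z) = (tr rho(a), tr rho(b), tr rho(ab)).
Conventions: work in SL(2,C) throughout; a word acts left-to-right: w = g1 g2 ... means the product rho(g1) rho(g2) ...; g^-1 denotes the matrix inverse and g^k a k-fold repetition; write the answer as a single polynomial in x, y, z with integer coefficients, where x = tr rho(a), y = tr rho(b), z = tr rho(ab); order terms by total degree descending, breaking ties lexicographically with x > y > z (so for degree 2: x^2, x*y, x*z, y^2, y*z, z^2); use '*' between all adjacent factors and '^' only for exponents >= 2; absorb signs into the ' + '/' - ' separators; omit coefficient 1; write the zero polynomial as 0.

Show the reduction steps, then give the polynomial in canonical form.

tr(b^-1) = tr(b) = y
tr(b a b) = tr(b) * tr(a b) - tr(a) = y*z - x
tr(b a b a) = tr(b a) * tr(b a) - tr(1) = z^2 - 2
tr(a^-1 b a b) = tr(b a b) * tr(a) - tr(b a b a) = x*y*z - x^2 - z^2 + 2
tr(a b^-1 a^-1 b) = tr(a^-1 b a) * tr(b) - tr(a^-1 b a b) = -x*y*z + x^2 + y^2 + z^2 - 2
tr(b^-1 a b^-1 a^-1) = tr(a b^-1 a^-1) * tr(b) - tr(a b^-1 a^-1 b) = x*y*z - x^2 - z^2 + 2
tr(a b^-1 a^-1 b^-2) = tr(b^-1 a b^-1 a^-1) * tr(b) - tr(b^-1 a b^-1 a^-1 b) = x*y^2*z - x^2*y - y*z^2 + y

x*y^2*z - x^2*y - y*z^2 + y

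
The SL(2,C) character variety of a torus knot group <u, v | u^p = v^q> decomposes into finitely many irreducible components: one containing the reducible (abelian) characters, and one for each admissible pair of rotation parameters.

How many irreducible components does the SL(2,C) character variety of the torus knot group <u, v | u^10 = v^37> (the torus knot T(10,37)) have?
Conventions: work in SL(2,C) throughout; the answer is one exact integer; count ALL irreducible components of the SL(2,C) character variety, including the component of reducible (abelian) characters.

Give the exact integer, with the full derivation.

163

For T(10,37): irreducibility forces the central element u^10 = v^37 to one of +I, -I.
On an irreducible component, tr(u) is locked at 2*cos(pi*alpha/10) for some alpha in 1..9, and tr(v) at 2*cos(pi*beta/37) for some beta in 1..36.
The two central values (-1)^alpha I and (-1)^beta I must be the same matrix, so alpha and beta share a parity.
Counting: 5 odd alphas x 18 odd betas + 4 even alphas x 18 even betas = 90 + 72 = 162.
Total: 162 irreducible-character components + 1 reducible (abelian) component = 163.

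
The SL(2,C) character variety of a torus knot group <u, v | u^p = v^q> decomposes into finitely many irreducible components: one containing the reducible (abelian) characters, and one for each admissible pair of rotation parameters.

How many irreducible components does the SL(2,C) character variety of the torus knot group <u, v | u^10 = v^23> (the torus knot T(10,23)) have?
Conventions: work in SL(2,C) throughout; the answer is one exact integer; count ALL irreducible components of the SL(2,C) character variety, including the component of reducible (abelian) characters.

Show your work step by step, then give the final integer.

100

Gamma = < u, v | u^10 = v^23 > (torus knot T(10,23)); the central element u^10 = v^23 acts as +I or -I in any irreducible SL(2,C) representation.
This locks tr(u) to 2*cos(pi*alpha/10), alpha in 1..9, and tr(v) to 2*cos(pi*beta/23), beta in 1..22, on each component of irreducible characters.
u^10 = (-1)^alpha I and v^23 = (-1)^beta I must agree, so alpha and beta have equal parity.
Enumerate parity-matched pairs: 5*11 odd-odd plus 4*11 even-even gives 99.
That is 99 components of irreducible characters, and with the reducible (abelian) component the total is 100.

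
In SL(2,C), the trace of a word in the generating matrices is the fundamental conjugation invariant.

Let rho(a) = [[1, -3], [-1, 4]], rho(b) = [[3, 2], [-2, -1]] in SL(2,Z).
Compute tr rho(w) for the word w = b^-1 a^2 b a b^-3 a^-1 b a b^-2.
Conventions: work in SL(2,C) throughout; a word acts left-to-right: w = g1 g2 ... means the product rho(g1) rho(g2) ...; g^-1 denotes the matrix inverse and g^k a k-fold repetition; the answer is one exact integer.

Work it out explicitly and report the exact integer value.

rho(b^-1) = [[-1, -2], [2, 3]]
... * rho(a) = [[1, -3], [-1, 4]]  ->  [[1, -5], [-1, 6]]
... * rho(a) = [[1, -3], [-1, 4]]  ->  [[6, -23], [-7, 27]]
... * rho(b) = [[3, 2], [-2, -1]]  ->  [[64, 35], [-75, -41]]
... * rho(a) = [[1, -3], [-1, 4]]  ->  [[29, -52], [-34, 61]]
... * rho(b^-1) = [[-1, -2], [2, 3]]  ->  [[-133, -214], [156, 251]]
... * rho(b^-1) = [[-1, -2], [2, 3]]  ->  [[-295, -376], [346, 441]]
... * rho(b^-1) = [[-1, -2], [2, 3]]  ->  [[-457, -538], [536, 631]]
... * rho(a^-1) = [[4, 3], [1, 1]]  ->  [[-2366, -1909], [2775, 2239]]
... * rho(b) = [[3, 2], [-2, -1]]  ->  [[-3280, -2823], [3847, 3311]]
... * rho(a) = [[1, -3], [-1, 4]]  ->  [[-457, -1452], [536, 1703]]
... * rho(b^-1) = [[-1, -2], [2, 3]]  ->  [[-2447, -3442], [2870, 4037]]
... * rho(b^-1) = [[-1, -2], [2, 3]]  ->  [[-4437, -5432], [5204, 6371]]
tr = -4437 + 6371 = 1934

1934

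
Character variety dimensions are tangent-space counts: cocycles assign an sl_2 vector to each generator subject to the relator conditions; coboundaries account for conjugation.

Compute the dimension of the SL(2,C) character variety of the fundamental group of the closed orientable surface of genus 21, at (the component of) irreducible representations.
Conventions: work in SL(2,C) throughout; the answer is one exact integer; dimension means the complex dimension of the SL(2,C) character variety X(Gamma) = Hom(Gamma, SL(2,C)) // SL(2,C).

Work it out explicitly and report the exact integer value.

pi_1 of the closed genus-21 surface has 42 generators bound by the single product-of-commutators relator.
Before the relator condition, cocycle space has dim 3*42 = 126.
H^2 = coker(d_2) is dual to H^0 = 0 at irreducible rho (Poincare duality), so d_2 is onto: dim Z^1 = 123.
As always at irreducible rho, dim B^1 = 3.
dim H^1 = 123 - 3 = 120 = dim X.

120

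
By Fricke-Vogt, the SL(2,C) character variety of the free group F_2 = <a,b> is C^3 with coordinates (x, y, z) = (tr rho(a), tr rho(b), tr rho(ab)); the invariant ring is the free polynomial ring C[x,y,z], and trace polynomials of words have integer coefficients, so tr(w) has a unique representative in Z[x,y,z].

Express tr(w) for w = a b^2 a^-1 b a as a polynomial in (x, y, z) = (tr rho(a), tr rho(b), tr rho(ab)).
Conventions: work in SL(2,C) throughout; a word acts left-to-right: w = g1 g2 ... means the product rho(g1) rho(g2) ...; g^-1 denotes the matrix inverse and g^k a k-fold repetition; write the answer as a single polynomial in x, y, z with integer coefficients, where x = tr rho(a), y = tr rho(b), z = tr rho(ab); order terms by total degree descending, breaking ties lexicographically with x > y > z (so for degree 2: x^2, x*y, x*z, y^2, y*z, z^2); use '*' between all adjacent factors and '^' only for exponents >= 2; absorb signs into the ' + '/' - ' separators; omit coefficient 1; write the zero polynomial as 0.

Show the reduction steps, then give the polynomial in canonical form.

x^2*y^2*z - x^3*y - x*y^3 - x*y*z^2 + y^2*z + 3*x*y - z

trace(a^2 b) = trace(a) * trace(b a) - trace(b) = x*z - y
trace(a^2) = trace(a) * trace(a) - trace(1) = x^2 - 2
next, trace(a^2 b^2) = trace(b) * trace(a^2 b) - trace(a^2) = x*y*z - x^2 - y^2 + 2
trace(b a^2 b^2) = trace(b) * trace(a^2 b^2) - trace(a^2 b) = x*y^2*z - x^2*y - y^3 - x*z + 3*y
next, trace(b a b a) = trace(b a) * trace(b a) - trace(1) = z^2 - 2
next, trace(b a b) = trace(b) * trace(a b) - trace(a) = y*z - x
next, trace(a b a^2 b) = trace(a) * trace(b a b a) - trace(b a b) = x*z^2 - y*z - x
and trace(a b a^2) = trace(a) * trace(a b a) - trace(a b) = x^2*z - x*y - z
trace(b a^2 b^2 a) = trace(b) * trace(a b a^2 b) - trace(a b a^2) = x*y*z^2 - x^2*z - y^2*z + z
trace(a b^2 a^-1 b a) = trace(b a^2 b^2) * trace(a) - trace(b a^2 b^2 a) = x^2*y^2*z - x^3*y - x*y^3 - x*y*z^2 + y^2*z + 3*x*y - z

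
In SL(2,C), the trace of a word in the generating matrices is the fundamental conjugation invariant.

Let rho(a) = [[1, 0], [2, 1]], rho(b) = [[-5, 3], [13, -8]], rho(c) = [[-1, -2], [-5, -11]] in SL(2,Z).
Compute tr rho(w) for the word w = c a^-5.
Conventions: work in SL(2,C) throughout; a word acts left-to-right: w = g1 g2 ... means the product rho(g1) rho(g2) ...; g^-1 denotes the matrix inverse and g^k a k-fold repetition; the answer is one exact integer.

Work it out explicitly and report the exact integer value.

8

rho(c) = [[-1, -2], [-5, -11]]
... * rho(a^-1) = [[1, 0], [-2, 1]]  ->  [[3, -2], [17, -11]]
... * rho(a^-1) = [[1, 0], [-2, 1]]  ->  [[7, -2], [39, -11]]
... * rho(a^-1) = [[1, 0], [-2, 1]]  ->  [[11, -2], [61, -11]]
... * rho(a^-1) = [[1, 0], [-2, 1]]  ->  [[15, -2], [83, -11]]
... * rho(a^-1) = [[1, 0], [-2, 1]]  ->  [[19, -2], [105, -11]]
tr = 19 + -11 = 8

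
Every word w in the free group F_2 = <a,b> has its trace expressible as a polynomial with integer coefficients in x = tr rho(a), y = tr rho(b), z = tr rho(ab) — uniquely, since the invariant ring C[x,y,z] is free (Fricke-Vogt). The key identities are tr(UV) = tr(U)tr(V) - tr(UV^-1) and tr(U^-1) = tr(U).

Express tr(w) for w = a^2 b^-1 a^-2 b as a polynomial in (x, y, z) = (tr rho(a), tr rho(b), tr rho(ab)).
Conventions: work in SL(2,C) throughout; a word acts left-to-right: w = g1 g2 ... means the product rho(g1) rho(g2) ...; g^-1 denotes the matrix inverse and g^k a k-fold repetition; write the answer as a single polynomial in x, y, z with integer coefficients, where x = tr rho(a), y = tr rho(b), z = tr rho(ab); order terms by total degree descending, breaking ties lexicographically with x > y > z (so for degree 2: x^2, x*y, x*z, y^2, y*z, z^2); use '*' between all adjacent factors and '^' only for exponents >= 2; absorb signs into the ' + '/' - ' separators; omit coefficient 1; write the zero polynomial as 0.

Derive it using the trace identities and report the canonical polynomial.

-x^3*y*z + x^4 + x^2*y^2 + x^2*z^2 - 4*x^2 + 2

apply: trace(a^2) = trace(a) trace(a) - trace(1) = x^2 - 2
trace(b a^2) = trace(a) trace(b a) - trace(b) = x*z - y
apply: trace(a b a^2) = trace(a) trace(b a^2) - trace(b a) = x^2*z - x*y - z
trace(b a b a) = trace(b a) trace(b a) - trace(1)   [split at repeated b] = z^2 - 2
trace(b a b) = trace(b) trace(a b) - trace(a) = y*z - x
trace(a b a^2 b) = trace(a) trace(b a b a) - trace(b a b) = x*z^2 - y*z - x
use: trace(b a^2 b^-1 a) = trace(a b a^2) trace(b) - trace(a b a^2 b) = x^2*y*z - x*y^2 - x*z^2 + x
trace(b a^2 b^-1 a^-1) = trace(b a^2 b^-1) trace(a) - trace(b a^2 b^-1 a) = -x^2*y*z + x^3 + x*y^2 + x*z^2 - 3*x
apply: trace(a^2 b^-1 a^-2 b) = trace(b a^2 b^-1 a^-1) trace(a) - trace(b a^2 b^-1) = -x^3*y*z + x^4 + x^2*y^2 + x^2*z^2 - 4*x^2 + 2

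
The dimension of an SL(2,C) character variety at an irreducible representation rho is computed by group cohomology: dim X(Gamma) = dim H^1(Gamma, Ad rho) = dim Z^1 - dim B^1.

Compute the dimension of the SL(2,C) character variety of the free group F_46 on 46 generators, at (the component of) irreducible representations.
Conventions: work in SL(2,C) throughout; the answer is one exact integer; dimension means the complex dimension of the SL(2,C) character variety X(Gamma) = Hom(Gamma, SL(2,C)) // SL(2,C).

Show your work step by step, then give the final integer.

The free group F_46: 46 generators, no relators.
So Z^1 = (sl_2)^46 in full: dim Z^1 = 138.
Irreducibility makes the coboundary map sl_2 -> Z^1 injective (trivial centralizer), so dim B^1 = 3.
Therefore dim X = 138 - 3 = 135.

135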